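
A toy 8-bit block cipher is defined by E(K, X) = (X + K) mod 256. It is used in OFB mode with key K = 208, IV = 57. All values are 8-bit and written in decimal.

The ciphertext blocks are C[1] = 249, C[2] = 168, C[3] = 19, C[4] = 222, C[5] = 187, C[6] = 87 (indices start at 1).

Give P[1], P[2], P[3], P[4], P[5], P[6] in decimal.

OFB decryption: S_i = E(K, S_{i−1}) with S_{0} = IV; P_i = C_i ⊕ S_i.
P[1]: S = E(K, 57) = 9; 249 ⊕ 9 = 240.
P[2]: S = E(K, 9) = 217; 168 ⊕ 217 = 113.
P[3]: S = E(K, 217) = 169; 19 ⊕ 169 = 186.
P[4]: S = E(K, 169) = 121; 222 ⊕ 121 = 167.
P[5]: S = E(K, 121) = 73; 187 ⊕ 73 = 242.
P[6]: S = E(K, 73) = 25; 87 ⊕ 25 = 78.

P[1] = 240, P[2] = 113, P[3] = 186, P[4] = 167, P[5] = 242, P[6] = 78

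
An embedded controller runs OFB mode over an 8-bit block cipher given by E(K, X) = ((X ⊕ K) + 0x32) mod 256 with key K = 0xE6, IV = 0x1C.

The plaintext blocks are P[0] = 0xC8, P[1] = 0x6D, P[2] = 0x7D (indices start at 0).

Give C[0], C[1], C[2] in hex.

C[0] = 0xE4, C[1] = 0x91, C[2] = 0x31

OFB encryption: S_i = E(K, S_{i−1}) with S_{−1} = IV; C_i = P_i ⊕ S_i.
C[0]: S = E(K, 0x1C) = 0x2C; 0xC8 ⊕ 0x2C = 0xE4.
C[1]: S = E(K, 0x2C) = 0xFC; 0x6D ⊕ 0xFC = 0x91.
C[2]: S = E(K, 0xFC) = 0x4C; 0x7D ⊕ 0x4C = 0x31.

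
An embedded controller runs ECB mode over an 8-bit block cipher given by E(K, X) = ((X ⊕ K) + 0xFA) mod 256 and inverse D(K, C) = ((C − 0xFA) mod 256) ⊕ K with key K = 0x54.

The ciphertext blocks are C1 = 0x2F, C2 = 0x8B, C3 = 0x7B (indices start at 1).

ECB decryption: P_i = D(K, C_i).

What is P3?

P3: D(K, 0x7B) = 0xD5.

P3 = 0xD5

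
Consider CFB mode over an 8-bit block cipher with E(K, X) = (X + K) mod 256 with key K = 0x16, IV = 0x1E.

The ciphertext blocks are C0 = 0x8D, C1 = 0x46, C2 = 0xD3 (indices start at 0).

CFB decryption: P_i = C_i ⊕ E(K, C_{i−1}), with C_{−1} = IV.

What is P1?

P1 = 0xE5

P1: E(K, 0x8D) = 0xA3; 0x46 ⊕ 0xA3 = 0xE5.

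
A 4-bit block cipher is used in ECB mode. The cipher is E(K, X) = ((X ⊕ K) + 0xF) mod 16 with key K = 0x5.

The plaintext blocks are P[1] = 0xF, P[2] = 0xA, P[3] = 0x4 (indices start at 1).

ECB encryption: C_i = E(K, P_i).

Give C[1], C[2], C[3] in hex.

C[1] = 0x9, C[2] = 0xE, C[3] = 0x0

C[1]: E(K, 0xF) = 0x9.
C[2]: E(K, 0xA) = 0xE.
C[3]: E(K, 0x4) = 0x0.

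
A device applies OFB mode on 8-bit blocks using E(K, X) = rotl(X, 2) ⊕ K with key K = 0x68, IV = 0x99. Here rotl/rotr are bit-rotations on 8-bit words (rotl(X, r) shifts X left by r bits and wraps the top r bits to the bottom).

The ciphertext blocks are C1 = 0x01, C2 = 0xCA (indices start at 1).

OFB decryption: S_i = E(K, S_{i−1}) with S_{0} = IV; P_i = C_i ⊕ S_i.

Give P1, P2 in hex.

P1: S = E(K, 0x99) = 0x0E; 0x01 ⊕ 0x0E = 0x0F.
P2: S = E(K, 0x0E) = 0x50; 0xCA ⊕ 0x50 = 0x9A.

P1 = 0x0F, P2 = 0x9A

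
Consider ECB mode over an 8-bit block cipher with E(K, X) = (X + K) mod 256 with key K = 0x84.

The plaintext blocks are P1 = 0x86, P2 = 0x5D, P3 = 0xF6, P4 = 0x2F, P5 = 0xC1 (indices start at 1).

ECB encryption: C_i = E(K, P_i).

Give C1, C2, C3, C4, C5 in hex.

C1: E(K, 0x86) = 0x0A.
C2: E(K, 0x5D) = 0xE1.
C3: E(K, 0xF6) = 0x7A.
C4: E(K, 0x2F) = 0xB3.
C5: E(K, 0xC1) = 0x45.

C1 = 0x0A, C2 = 0xE1, C3 = 0x7A, C4 = 0xB3, C5 = 0x45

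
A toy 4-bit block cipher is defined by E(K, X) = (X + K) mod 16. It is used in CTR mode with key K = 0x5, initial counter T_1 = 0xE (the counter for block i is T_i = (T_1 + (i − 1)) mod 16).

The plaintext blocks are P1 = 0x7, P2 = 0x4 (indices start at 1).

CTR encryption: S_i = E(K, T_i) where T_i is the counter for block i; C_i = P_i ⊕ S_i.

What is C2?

C2 = 0x0

C1: T = 0xE, S = E(K, T) = 0x3; 0x7 ⊕ 0x3 = 0x4.
C2: T = 0xF, S = E(K, T) = 0x4; 0x4 ⊕ 0x4 = 0x0.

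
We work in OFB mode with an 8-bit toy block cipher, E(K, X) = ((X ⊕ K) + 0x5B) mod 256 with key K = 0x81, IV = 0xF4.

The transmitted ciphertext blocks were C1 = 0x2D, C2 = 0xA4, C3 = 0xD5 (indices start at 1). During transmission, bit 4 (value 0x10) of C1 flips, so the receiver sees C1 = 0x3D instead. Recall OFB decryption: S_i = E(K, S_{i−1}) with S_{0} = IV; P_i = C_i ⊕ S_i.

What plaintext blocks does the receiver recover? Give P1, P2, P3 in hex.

P1 = 0xED, P2 = 0x08, P3 = 0x5D

Only C1 changed, to 0x3D. In OFB, a change in C_i flips the same bit in P_i only; the keystream is unaffected. Decrypting the received ciphertext:
P1: S = E(K, 0xF4) = 0xD0; 0x3D ⊕ 0xD0 = 0xED.
P2: S = E(K, 0xD0) = 0xAC; 0xA4 ⊕ 0xAC = 0x08.
P3: S = E(K, 0xAC) = 0x88; 0xD5 ⊕ 0x88 = 0x5D.
Blocks that differ from the original plaintext: P1.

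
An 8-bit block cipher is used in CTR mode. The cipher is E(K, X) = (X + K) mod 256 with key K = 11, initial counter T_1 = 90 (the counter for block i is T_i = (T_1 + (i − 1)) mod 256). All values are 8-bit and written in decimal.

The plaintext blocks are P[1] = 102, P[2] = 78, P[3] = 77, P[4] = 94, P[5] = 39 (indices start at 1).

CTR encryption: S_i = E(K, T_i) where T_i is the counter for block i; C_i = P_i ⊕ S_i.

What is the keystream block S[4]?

104

C[1]: T = 90, S = E(K, T) = 101; 102 ⊕ 101 = 3.
C[2]: T = 91, S = E(K, T) = 102; 78 ⊕ 102 = 40.
C[3]: T = 92, S = E(K, T) = 103; 77 ⊕ 103 = 42.
C[4]: T = 93, S = E(K, T) = 104; 94 ⊕ 104 = 54.
So S[4] = 104.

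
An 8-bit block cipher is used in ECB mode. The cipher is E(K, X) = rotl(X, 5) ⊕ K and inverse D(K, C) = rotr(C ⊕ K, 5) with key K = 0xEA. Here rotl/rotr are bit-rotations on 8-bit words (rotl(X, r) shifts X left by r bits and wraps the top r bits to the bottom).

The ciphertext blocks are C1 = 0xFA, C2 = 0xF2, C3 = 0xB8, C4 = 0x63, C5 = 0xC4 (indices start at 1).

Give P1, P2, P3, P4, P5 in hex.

ECB decryption: P_i = D(K, C_i).
P1: D(K, 0xFA) = 0x80.
P2: D(K, 0xF2) = 0xC0.
P3: D(K, 0xB8) = 0x92.
P4: D(K, 0x63) = 0x4C.
P5: D(K, 0xC4) = 0x71.

P1 = 0x80, P2 = 0xC0, P3 = 0x92, P4 = 0x4C, P5 = 0x71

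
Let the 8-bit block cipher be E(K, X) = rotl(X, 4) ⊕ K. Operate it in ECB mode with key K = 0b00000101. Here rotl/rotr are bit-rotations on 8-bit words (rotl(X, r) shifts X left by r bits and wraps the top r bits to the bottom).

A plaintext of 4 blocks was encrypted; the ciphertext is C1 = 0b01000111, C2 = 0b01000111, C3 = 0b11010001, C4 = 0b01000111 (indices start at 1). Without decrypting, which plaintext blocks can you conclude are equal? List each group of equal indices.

ECB encrypts each block independently with the same key, so equal ciphertext blocks imply equal plaintext blocks.
C1 = C2 = C4 = 0b01000111, so P1 = P2 = P4.

P1 = P2 = P4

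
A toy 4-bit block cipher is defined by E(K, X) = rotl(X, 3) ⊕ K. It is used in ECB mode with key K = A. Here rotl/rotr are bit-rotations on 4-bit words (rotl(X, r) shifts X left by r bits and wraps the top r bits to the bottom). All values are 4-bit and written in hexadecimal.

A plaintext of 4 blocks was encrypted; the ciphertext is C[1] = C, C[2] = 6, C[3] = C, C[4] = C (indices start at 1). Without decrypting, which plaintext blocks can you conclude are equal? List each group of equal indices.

P[1] = P[3] = P[4]

ECB encrypts each block independently with the same key, so equal ciphertext blocks imply equal plaintext blocks.
C[1] = C[3] = C[4] = C, so P[1] = P[3] = P[4].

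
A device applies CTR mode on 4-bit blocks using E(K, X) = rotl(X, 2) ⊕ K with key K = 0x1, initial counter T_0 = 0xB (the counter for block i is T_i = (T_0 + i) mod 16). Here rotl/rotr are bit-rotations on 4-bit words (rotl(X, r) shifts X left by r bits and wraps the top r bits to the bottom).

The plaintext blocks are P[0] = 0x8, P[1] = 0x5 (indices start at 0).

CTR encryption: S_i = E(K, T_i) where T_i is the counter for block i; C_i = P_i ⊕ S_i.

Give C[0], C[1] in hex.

C[0]: T = 0xB, S = E(K, T) = 0xF; 0x8 ⊕ 0xF = 0x7.
C[1]: T = 0xC, S = E(K, T) = 0x2; 0x5 ⊕ 0x2 = 0x7.

C[0] = 0x7, C[1] = 0x7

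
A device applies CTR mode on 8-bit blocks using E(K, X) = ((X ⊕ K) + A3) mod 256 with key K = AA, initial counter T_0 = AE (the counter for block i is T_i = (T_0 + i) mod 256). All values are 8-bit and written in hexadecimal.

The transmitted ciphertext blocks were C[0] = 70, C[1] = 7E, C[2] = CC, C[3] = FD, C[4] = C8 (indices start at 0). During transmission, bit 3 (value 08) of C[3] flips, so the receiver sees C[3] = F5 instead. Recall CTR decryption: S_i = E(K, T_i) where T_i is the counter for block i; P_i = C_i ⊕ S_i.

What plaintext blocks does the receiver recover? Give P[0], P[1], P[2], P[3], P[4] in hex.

P[0] = D7, P[1] = D6, P[2] = 71, P[3] = 4B, P[4] = 73

Only C[3] changed, to F5. In CTR, a change in C_i flips the same bit in P_i only; the keystream is unaffected. Decrypting the received ciphertext:
P[0]: T = AE, S = E(K, T) = A7; 70 ⊕ A7 = D7.
P[1]: T = AF, S = E(K, T) = A8; 7E ⊕ A8 = D6.
P[2]: T = B0, S = E(K, T) = BD; CC ⊕ BD = 71.
P[3]: T = B1, S = E(K, T) = BE; F5 ⊕ BE = 4B.
P[4]: T = B2, S = E(K, T) = BB; C8 ⊕ BB = 73.
Blocks that differ from the original plaintext: P[3].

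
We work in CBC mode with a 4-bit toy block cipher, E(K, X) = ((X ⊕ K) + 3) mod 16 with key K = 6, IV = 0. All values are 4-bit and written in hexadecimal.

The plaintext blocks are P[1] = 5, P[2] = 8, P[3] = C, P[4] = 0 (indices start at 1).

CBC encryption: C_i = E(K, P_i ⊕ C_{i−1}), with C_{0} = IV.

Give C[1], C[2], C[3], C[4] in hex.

C[1] = 6, C[2] = B, C[3] = 4, C[4] = 5

C[1]: P[1] ⊕ 0 = 5; E(K, 5) = 6.
C[2]: P[2] ⊕ 6 = E; E(K, E) = B.
C[3]: P[3] ⊕ B = 7; E(K, 7) = 4.
C[4]: P[4] ⊕ 4 = 4; E(K, 4) = 5.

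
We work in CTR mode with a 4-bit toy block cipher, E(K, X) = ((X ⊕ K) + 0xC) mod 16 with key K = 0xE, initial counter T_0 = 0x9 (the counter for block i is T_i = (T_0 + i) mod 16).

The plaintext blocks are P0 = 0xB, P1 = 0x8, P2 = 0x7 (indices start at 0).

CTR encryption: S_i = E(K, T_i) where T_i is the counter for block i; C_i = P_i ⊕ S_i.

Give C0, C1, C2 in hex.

C0: T = 0x9, S = E(K, T) = 0x3; 0xB ⊕ 0x3 = 0x8.
C1: T = 0xA, S = E(K, T) = 0x0; 0x8 ⊕ 0x0 = 0x8.
C2: T = 0xB, S = E(K, T) = 0x1; 0x7 ⊕ 0x1 = 0x6.

C0 = 0x8, C1 = 0x8, C2 = 0x6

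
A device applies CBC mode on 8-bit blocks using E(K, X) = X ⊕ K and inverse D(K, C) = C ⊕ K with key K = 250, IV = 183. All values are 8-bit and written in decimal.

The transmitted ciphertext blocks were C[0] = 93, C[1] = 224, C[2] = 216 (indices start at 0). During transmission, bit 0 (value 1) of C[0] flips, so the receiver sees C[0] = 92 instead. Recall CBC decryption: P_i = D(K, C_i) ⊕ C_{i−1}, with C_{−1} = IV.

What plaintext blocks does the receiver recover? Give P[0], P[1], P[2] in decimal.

P[0] = 17, P[1] = 70, P[2] = 194

Only C[0] changed, to 92. In CBC, a change in C_i garbles P_i and flips the same bit in P_{i+1}. Decrypting the received ciphertext:
P[0]: D(K, 92) = 166; 166 ⊕ 183 = 17.
P[1]: D(K, 224) = 26; 26 ⊕ 92 = 70.
P[2]: D(K, 216) = 34; 34 ⊕ 224 = 194.
Blocks that differ from the original plaintext: P[0], P[1].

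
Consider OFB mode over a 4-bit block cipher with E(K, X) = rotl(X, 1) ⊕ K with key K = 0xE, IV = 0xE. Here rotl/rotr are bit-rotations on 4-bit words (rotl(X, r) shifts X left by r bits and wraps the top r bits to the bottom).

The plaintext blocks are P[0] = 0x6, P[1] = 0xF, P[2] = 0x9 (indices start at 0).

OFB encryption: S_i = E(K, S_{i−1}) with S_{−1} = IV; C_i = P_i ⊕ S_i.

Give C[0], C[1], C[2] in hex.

C[0] = 0x5, C[1] = 0x7, C[2] = 0x6

C[0]: S = E(K, 0xE) = 0x3; 0x6 ⊕ 0x3 = 0x5.
C[1]: S = E(K, 0x3) = 0x8; 0xF ⊕ 0x8 = 0x7.
C[2]: S = E(K, 0x8) = 0xF; 0x9 ⊕ 0xF = 0x6.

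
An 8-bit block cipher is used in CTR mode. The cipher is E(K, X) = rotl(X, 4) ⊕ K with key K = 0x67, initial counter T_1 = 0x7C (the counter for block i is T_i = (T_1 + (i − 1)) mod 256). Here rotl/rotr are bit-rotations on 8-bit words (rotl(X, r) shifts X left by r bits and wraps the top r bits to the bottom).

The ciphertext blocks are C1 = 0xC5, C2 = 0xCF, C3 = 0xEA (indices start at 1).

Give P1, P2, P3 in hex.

CTR decryption: S_i = E(K, T_i) where T_i is the counter for block i; P_i = C_i ⊕ S_i.
P1: T = 0x7C, S = E(K, T) = 0xA0; 0xC5 ⊕ 0xA0 = 0x65.
P2: T = 0x7D, S = E(K, T) = 0xB0; 0xCF ⊕ 0xB0 = 0x7F.
P3: T = 0x7E, S = E(K, T) = 0x80; 0xEA ⊕ 0x80 = 0x6A.

P1 = 0x65, P2 = 0x7F, P3 = 0x6A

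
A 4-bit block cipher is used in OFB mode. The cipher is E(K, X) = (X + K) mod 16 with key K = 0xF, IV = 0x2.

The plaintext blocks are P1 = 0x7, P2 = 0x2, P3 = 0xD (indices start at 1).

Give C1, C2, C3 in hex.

C1 = 0x6, C2 = 0x2, C3 = 0x2

OFB encryption: S_i = E(K, S_{i−1}) with S_{0} = IV; C_i = P_i ⊕ S_i.
C1: S = E(K, 0x2) = 0x1; 0x7 ⊕ 0x1 = 0x6.
C2: S = E(K, 0x1) = 0x0; 0x2 ⊕ 0x0 = 0x2.
C3: S = E(K, 0x0) = 0xF; 0xD ⊕ 0xF = 0x2.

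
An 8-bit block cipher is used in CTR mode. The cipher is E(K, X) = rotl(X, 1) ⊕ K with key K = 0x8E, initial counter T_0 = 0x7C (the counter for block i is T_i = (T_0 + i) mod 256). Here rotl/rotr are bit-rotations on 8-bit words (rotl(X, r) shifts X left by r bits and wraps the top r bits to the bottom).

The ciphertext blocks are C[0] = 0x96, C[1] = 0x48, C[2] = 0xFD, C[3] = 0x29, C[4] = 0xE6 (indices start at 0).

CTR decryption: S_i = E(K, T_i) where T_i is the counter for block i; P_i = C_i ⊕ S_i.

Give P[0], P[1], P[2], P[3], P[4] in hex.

P[0] = 0xE0, P[1] = 0x3C, P[2] = 0x8F, P[3] = 0x59, P[4] = 0x69

P[0]: T = 0x7C, S = E(K, T) = 0x76; 0x96 ⊕ 0x76 = 0xE0.
P[1]: T = 0x7D, S = E(K, T) = 0x74; 0x48 ⊕ 0x74 = 0x3C.
P[2]: T = 0x7E, S = E(K, T) = 0x72; 0xFD ⊕ 0x72 = 0x8F.
P[3]: T = 0x7F, S = E(K, T) = 0x70; 0x29 ⊕ 0x70 = 0x59.
P[4]: T = 0x80, S = E(K, T) = 0x8F; 0xE6 ⊕ 0x8F = 0x69.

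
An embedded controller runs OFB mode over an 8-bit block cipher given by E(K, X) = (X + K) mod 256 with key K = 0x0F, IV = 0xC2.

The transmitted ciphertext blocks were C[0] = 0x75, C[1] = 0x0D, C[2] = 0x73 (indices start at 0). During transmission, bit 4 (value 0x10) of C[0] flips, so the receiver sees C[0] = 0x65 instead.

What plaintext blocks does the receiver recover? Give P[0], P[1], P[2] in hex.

P[0] = 0xB4, P[1] = 0xED, P[2] = 0x9C

OFB decryption: S_i = E(K, S_{i−1}) with S_{−1} = IV; P_i = C_i ⊕ S_i.
Only C[0] changed, to 0x65. In OFB, a change in C_i flips the same bit in P_i only; the keystream is unaffected. Decrypting the received ciphertext:
P[0]: S = E(K, 0xC2) = 0xD1; 0x65 ⊕ 0xD1 = 0xB4.
P[1]: S = E(K, 0xD1) = 0xE0; 0x0D ⊕ 0xE0 = 0xED.
P[2]: S = E(K, 0xE0) = 0xEF; 0x73 ⊕ 0xEF = 0x9C.
Blocks that differ from the original plaintext: P[0].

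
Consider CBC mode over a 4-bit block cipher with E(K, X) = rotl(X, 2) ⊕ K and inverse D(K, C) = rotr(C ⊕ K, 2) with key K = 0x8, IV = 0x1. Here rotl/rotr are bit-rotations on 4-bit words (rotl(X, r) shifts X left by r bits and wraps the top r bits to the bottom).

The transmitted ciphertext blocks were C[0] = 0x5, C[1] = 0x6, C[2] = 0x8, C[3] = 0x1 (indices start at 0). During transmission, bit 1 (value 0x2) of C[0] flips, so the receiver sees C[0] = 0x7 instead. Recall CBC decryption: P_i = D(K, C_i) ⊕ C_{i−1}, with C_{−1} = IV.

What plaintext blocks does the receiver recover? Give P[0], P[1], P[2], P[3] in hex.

P[0] = 0xE, P[1] = 0xC, P[2] = 0x6, P[3] = 0xE

Only C[0] changed, to 0x7. In CBC, a change in C_i garbles P_i and flips the same bit in P_{i+1}. Decrypting the received ciphertext:
P[0]: D(K, 0x7) = 0xF; 0xF ⊕ 0x1 = 0xE.
P[1]: D(K, 0x6) = 0xB; 0xB ⊕ 0x7 = 0xC.
P[2]: D(K, 0x8) = 0x0; 0x0 ⊕ 0x6 = 0x6.
P[3]: D(K, 0x1) = 0x6; 0x6 ⊕ 0x8 = 0xE.
Blocks that differ from the original plaintext: P[0], P[1].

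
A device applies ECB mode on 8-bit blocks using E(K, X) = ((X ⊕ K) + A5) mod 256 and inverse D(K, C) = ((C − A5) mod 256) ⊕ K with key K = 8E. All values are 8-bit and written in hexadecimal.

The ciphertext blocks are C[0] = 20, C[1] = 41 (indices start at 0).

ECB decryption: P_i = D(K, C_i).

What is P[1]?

P[1]: D(K, 41) = 12.

P[1] = 12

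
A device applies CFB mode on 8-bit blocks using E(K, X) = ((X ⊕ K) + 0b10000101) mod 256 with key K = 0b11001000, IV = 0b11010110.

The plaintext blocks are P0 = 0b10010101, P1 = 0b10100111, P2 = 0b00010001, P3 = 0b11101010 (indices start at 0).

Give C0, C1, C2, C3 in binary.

CFB encryption: C_i = P_i ⊕ E(K, C_{i−1}), with C_{−1} = IV.
C0: E(K, 0b11010110) = 0b10100011; 0b10010101 ⊕ 0b10100011 = 0b00110110.
C1: E(K, 0b00110110) = 0b10000011; 0b10100111 ⊕ 0b10000011 = 0b00100100.
C2: E(K, 0b00100100) = 0b01110001; 0b00010001 ⊕ 0b01110001 = 0b01100000.
C3: E(K, 0b01100000) = 0b00101101; 0b11101010 ⊕ 0b00101101 = 0b11000111.

C0 = 0b00110110, C1 = 0b00100100, C2 = 0b01100000, C3 = 0b11000111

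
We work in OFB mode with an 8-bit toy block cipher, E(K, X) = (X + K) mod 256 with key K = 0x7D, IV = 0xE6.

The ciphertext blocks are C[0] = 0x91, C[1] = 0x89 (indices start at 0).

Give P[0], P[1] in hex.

OFB decryption: S_i = E(K, S_{i−1}) with S_{−1} = IV; P_i = C_i ⊕ S_i.
P[0]: S = E(K, 0xE6) = 0x63; 0x91 ⊕ 0x63 = 0xF2.
P[1]: S = E(K, 0x63) = 0xE0; 0x89 ⊕ 0xE0 = 0x69.

P[0] = 0xF2, P[1] = 0x69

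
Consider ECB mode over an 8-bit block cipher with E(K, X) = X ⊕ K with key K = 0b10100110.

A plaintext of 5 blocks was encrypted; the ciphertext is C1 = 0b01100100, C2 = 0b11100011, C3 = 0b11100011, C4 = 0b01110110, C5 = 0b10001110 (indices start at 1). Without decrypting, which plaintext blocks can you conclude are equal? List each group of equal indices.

P2 = P3

ECB encrypts each block independently with the same key, so equal ciphertext blocks imply equal plaintext blocks.
C2 = C3 = 0b11100011, so P2 = P3.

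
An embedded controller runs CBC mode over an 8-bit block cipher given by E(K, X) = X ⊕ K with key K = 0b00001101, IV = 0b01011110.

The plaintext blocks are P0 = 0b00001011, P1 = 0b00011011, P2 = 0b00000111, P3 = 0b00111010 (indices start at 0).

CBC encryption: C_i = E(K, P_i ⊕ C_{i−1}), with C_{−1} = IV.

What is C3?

C3 = 0b01110011

C0: P0 ⊕ 0b01011110 = 0b01010101; E(K, 0b01010101) = 0b01011000.
C1: P1 ⊕ 0b01011000 = 0b01000011; E(K, 0b01000011) = 0b01001110.
C2: P2 ⊕ 0b01001110 = 0b01001001; E(K, 0b01001001) = 0b01000100.
C3: P3 ⊕ 0b01000100 = 0b01111110; E(K, 0b01111110) = 0b01110011.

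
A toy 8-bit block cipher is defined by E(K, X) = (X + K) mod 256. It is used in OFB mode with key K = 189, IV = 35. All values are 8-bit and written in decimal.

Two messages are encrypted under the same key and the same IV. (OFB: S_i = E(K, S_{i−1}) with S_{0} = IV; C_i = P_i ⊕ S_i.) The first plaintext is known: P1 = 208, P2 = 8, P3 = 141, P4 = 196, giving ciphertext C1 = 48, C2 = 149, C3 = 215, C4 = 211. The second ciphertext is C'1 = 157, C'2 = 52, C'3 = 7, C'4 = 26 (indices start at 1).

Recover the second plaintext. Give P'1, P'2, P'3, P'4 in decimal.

In OFB with a reused IV, both messages share the same keystream S_i, so C_i ⊕ C'_i = P_i ⊕ P'_i and thus P'_i = P_i ⊕ C_i ⊕ C'_i.
P'1: 208 ⊕ 48 ⊕ 157 = 125.
P'2: 8 ⊕ 149 ⊕ 52 = 169.
P'3: 141 ⊕ 215 ⊕ 7 = 93.
P'4: 196 ⊕ 211 ⊕ 26 = 13.

P'1 = 125, P'2 = 169, P'3 = 93, P'4 = 13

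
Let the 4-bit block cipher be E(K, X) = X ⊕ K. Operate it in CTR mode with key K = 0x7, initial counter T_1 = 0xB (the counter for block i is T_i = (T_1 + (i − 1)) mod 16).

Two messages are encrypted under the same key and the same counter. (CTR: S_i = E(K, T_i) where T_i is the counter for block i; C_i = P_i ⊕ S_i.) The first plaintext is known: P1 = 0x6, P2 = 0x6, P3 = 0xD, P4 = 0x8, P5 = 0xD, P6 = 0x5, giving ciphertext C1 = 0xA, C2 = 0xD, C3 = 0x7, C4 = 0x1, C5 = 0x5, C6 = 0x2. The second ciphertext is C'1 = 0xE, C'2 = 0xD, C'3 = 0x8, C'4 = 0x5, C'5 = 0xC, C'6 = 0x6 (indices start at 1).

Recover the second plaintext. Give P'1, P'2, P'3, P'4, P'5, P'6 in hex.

In CTR with a reused counter, both messages share the same keystream S_i, so C_i ⊕ C'_i = P_i ⊕ P'_i and thus P'_i = P_i ⊕ C_i ⊕ C'_i.
P'1: 0x6 ⊕ 0xA ⊕ 0xE = 0x2.
P'2: 0x6 ⊕ 0xD ⊕ 0xD = 0x6.
P'3: 0xD ⊕ 0x7 ⊕ 0x8 = 0x2.
P'4: 0x8 ⊕ 0x1 ⊕ 0x5 = 0xC.
P'5: 0xD ⊕ 0x5 ⊕ 0xC = 0x4.
P'6: 0x5 ⊕ 0x2 ⊕ 0x6 = 0x1.

P'1 = 0x2, P'2 = 0x6, P'3 = 0x2, P'4 = 0xC, P'5 = 0x4, P'6 = 0x1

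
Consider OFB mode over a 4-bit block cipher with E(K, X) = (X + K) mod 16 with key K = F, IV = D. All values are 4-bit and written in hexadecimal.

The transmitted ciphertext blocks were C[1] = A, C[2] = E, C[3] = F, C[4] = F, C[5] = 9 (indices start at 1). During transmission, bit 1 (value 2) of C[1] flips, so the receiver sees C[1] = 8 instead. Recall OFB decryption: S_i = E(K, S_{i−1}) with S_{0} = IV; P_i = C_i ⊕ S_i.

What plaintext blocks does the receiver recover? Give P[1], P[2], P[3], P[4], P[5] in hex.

Only C[1] changed, to 8. In OFB, a change in C_i flips the same bit in P_i only; the keystream is unaffected. Decrypting the received ciphertext:
P[1]: S = E(K, D) = C; 8 ⊕ C = 4.
P[2]: S = E(K, C) = B; E ⊕ B = 5.
P[3]: S = E(K, B) = A; F ⊕ A = 5.
P[4]: S = E(K, A) = 9; F ⊕ 9 = 6.
P[5]: S = E(K, 9) = 8; 9 ⊕ 8 = 1.
Blocks that differ from the original plaintext: P[1].

P[1] = 4, P[2] = 5, P[3] = 5, P[4] = 6, P[5] = 1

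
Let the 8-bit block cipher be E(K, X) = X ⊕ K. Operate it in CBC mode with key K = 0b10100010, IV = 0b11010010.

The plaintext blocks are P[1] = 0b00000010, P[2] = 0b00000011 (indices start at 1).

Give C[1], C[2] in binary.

CBC encryption: C_i = E(K, P_i ⊕ C_{i−1}), with C_{0} = IV.
C[1]: P[1] ⊕ 0b11010010 = 0b11010000; E(K, 0b11010000) = 0b01110010.
C[2]: P[2] ⊕ 0b01110010 = 0b01110001; E(K, 0b01110001) = 0b11010011.

C[1] = 0b01110010, C[2] = 0b11010011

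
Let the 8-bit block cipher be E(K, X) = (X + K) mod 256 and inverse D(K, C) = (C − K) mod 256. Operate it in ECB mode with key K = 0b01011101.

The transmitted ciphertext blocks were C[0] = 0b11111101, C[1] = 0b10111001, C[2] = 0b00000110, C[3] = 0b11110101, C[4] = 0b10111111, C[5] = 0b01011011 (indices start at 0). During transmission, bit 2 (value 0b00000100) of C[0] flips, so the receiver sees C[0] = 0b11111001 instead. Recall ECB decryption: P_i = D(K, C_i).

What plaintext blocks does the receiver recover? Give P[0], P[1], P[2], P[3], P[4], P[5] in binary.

P[0] = 0b10011100, P[1] = 0b01011100, P[2] = 0b10101001, P[3] = 0b10011000, P[4] = 0b01100010, P[5] = 0b11111110

Only C[0] changed, to 0b11111001. In ECB, a change in C_i affects only P_i. Decrypting the received ciphertext:
P[0]: D(K, 0b11111001) = 0b10011100.
P[1]: D(K, 0b10111001) = 0b01011100.
P[2]: D(K, 0b00000110) = 0b10101001.
P[3]: D(K, 0b11110101) = 0b10011000.
P[4]: D(K, 0b10111111) = 0b01100010.
P[5]: D(K, 0b01011011) = 0b11111110.
Blocks that differ from the original plaintext: P[0].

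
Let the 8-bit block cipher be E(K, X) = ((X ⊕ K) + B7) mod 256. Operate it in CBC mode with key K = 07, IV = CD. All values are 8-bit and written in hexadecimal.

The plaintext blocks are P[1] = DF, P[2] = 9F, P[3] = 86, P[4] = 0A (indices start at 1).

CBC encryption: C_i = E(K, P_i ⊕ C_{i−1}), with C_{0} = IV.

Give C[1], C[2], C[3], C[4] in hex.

C[1] = CC, C[2] = 0B, C[3] = 41, C[4] = 03

C[1]: P[1] ⊕ CD = 12; E(K, 12) = CC.
C[2]: P[2] ⊕ CC = 53; E(K, 53) = 0B.
C[3]: P[3] ⊕ 0B = 8D; E(K, 8D) = 41.
C[4]: P[4] ⊕ 41 = 4B; E(K, 4B) = 03.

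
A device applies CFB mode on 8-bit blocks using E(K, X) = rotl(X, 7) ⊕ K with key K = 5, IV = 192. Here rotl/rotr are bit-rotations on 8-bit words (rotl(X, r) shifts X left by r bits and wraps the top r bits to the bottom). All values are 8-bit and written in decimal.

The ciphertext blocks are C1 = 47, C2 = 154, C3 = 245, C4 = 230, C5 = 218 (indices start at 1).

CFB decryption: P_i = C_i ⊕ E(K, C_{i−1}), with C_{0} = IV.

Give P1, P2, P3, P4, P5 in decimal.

P1 = 74, P2 = 8, P3 = 189, P4 = 25, P5 = 172

P1: E(K, 192) = 101; 47 ⊕ 101 = 74.
P2: E(K, 47) = 146; 154 ⊕ 146 = 8.
P3: E(K, 154) = 72; 245 ⊕ 72 = 189.
P4: E(K, 245) = 255; 230 ⊕ 255 = 25.
P5: E(K, 230) = 118; 218 ⊕ 118 = 172.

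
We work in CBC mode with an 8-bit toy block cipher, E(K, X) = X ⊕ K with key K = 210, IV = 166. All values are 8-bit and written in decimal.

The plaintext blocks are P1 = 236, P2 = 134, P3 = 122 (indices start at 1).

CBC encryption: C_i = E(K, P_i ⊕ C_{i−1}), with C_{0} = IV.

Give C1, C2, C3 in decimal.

C1: P1 ⊕ 166 = 74; E(K, 74) = 152.
C2: P2 ⊕ 152 = 30; E(K, 30) = 204.
C3: P3 ⊕ 204 = 182; E(K, 182) = 100.

C1 = 152, C2 = 204, C3 = 100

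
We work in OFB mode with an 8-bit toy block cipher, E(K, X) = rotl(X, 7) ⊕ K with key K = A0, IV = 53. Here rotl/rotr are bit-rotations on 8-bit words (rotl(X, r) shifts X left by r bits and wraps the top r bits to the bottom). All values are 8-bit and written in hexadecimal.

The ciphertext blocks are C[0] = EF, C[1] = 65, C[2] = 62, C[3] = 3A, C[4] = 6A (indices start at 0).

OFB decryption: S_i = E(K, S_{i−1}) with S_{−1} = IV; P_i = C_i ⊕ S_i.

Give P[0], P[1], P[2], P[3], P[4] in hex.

P[0]: S = E(K, 53) = 09; EF ⊕ 09 = E6.
P[1]: S = E(K, 09) = 24; 65 ⊕ 24 = 41.
P[2]: S = E(K, 24) = B2; 62 ⊕ B2 = D0.
P[3]: S = E(K, B2) = F9; 3A ⊕ F9 = C3.
P[4]: S = E(K, F9) = 5C; 6A ⊕ 5C = 36.

P[0] = E6, P[1] = 41, P[2] = D0, P[3] = C3, P[4] = 36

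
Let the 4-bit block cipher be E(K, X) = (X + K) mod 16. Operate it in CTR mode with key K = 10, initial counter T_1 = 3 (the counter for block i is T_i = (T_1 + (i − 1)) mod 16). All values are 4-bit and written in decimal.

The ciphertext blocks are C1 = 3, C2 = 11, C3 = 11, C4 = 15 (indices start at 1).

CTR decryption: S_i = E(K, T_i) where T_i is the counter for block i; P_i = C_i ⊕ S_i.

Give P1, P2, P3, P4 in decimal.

P1: T = 3, S = E(K, T) = 13; 3 ⊕ 13 = 14.
P2: T = 4, S = E(K, T) = 14; 11 ⊕ 14 = 5.
P3: T = 5, S = E(K, T) = 15; 11 ⊕ 15 = 4.
P4: T = 6, S = E(K, T) = 0; 15 ⊕ 0 = 15.

P1 = 14, P2 = 5, P3 = 4, P4 = 15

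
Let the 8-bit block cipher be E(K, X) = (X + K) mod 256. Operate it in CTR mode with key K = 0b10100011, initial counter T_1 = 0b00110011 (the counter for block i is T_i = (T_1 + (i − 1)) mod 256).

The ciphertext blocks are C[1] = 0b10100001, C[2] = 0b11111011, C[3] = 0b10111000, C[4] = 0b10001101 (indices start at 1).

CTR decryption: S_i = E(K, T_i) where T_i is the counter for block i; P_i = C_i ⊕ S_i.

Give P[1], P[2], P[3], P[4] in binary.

P[1] = 0b01110111, P[2] = 0b00101100, P[3] = 0b01100000, P[4] = 0b01010100

P[1]: T = 0b00110011, S = E(K, T) = 0b11010110; 0b10100001 ⊕ 0b11010110 = 0b01110111.
P[2]: T = 0b00110100, S = E(K, T) = 0b11010111; 0b11111011 ⊕ 0b11010111 = 0b00101100.
P[3]: T = 0b00110101, S = E(K, T) = 0b11011000; 0b10111000 ⊕ 0b11011000 = 0b01100000.
P[4]: T = 0b00110110, S = E(K, T) = 0b11011001; 0b10001101 ⊕ 0b11011001 = 0b01010100.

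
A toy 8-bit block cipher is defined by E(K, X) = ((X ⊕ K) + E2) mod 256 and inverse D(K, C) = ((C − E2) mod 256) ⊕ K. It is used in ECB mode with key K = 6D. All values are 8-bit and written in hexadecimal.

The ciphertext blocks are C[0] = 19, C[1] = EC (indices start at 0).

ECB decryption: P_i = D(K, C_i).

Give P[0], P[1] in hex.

P[0]: D(K, 19) = 5A.
P[1]: D(K, EC) = 67.

P[0] = 5A, P[1] = 67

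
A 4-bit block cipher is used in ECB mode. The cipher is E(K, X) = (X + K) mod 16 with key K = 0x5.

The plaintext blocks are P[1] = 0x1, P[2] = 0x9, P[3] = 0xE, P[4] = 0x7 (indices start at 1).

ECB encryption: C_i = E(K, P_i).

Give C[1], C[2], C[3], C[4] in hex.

C[1]: E(K, 0x1) = 0x6.
C[2]: E(K, 0x9) = 0xE.
C[3]: E(K, 0xE) = 0x3.
C[4]: E(K, 0x7) = 0xC.

C[1] = 0x6, C[2] = 0xE, C[3] = 0x3, C[4] = 0xC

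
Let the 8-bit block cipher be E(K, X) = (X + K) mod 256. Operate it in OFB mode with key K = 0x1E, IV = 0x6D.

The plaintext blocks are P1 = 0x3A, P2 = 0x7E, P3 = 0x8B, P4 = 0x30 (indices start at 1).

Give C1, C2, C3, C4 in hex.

OFB encryption: S_i = E(K, S_{i−1}) with S_{0} = IV; C_i = P_i ⊕ S_i.
C1: S = E(K, 0x6D) = 0x8B; 0x3A ⊕ 0x8B = 0xB1.
C2: S = E(K, 0x8B) = 0xA9; 0x7E ⊕ 0xA9 = 0xD7.
C3: S = E(K, 0xA9) = 0xC7; 0x8B ⊕ 0xC7 = 0x4C.
C4: S = E(K, 0xC7) = 0xE5; 0x30 ⊕ 0xE5 = 0xD5.

C1 = 0xB1, C2 = 0xD7, C3 = 0x4C, C4 = 0xD5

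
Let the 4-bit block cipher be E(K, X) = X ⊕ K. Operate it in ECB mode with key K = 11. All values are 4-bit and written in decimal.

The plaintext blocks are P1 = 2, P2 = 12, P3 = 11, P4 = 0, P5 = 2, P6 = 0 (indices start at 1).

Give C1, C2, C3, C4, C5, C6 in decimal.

ECB encryption: C_i = E(K, P_i).
C1: E(K, 2) = 9.
C2: E(K, 12) = 7.
C3: E(K, 11) = 0.
C4: E(K, 0) = 11.
C5: E(K, 2) = 9.
C6: E(K, 0) = 11.

C1 = 9, C2 = 7, C3 = 0, C4 = 11, C5 = 9, C6 = 11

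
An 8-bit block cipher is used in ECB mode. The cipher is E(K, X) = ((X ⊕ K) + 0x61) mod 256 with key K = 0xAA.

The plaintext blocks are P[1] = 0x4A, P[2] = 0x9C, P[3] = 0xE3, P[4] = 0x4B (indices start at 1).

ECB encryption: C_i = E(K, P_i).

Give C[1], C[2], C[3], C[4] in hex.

C[1] = 0x41, C[2] = 0x97, C[3] = 0xAA, C[4] = 0x42

C[1]: E(K, 0x4A) = 0x41.
C[2]: E(K, 0x9C) = 0x97.
C[3]: E(K, 0xE3) = 0xAA.
C[4]: E(K, 0x4B) = 0x42.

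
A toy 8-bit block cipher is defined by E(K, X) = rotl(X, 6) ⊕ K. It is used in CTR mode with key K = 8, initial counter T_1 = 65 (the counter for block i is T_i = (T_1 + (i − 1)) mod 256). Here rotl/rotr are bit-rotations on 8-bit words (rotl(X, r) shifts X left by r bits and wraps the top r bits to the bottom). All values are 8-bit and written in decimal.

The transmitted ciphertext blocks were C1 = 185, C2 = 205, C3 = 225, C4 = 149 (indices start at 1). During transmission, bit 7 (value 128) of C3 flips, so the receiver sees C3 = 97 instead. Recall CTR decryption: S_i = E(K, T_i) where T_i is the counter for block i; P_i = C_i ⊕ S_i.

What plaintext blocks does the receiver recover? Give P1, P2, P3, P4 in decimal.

Only C3 changed, to 97. In CTR, a change in C_i flips the same bit in P_i only; the keystream is unaffected. Decrypting the received ciphertext:
P1: T = 65, S = E(K, T) = 88; 185 ⊕ 88 = 225.
P2: T = 66, S = E(K, T) = 152; 205 ⊕ 152 = 85.
P3: T = 67, S = E(K, T) = 216; 97 ⊕ 216 = 185.
P4: T = 68, S = E(K, T) = 25; 149 ⊕ 25 = 140.
Blocks that differ from the original plaintext: P3.

P1 = 225, P2 = 85, P3 = 185, P4 = 140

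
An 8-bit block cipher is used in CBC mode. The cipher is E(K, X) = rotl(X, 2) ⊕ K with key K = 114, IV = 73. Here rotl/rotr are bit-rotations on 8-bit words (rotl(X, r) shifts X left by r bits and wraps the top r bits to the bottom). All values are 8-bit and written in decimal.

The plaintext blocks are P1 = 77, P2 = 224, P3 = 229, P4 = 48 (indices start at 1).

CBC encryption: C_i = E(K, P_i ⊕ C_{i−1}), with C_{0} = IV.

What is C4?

C1: P1 ⊕ 73 = 4; E(K, 4) = 98.
C2: P2 ⊕ 98 = 130; E(K, 130) = 120.
C3: P3 ⊕ 120 = 157; E(K, 157) = 4.
C4: P4 ⊕ 4 = 52; E(K, 52) = 162.

C4 = 162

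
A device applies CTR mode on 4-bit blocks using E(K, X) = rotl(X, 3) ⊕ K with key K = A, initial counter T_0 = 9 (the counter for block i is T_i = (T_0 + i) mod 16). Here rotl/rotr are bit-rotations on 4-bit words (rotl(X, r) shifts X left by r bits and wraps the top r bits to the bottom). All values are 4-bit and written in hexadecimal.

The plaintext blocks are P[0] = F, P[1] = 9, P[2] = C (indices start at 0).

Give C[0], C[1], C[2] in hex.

C[0] = 9, C[1] = 6, C[2] = B

CTR encryption: S_i = E(K, T_i) where T_i is the counter for block i; C_i = P_i ⊕ S_i.
C[0]: T = 9, S = E(K, T) = 6; F ⊕ 6 = 9.
C[1]: T = A, S = E(K, T) = F; 9 ⊕ F = 6.
C[2]: T = B, S = E(K, T) = 7; C ⊕ 7 = B.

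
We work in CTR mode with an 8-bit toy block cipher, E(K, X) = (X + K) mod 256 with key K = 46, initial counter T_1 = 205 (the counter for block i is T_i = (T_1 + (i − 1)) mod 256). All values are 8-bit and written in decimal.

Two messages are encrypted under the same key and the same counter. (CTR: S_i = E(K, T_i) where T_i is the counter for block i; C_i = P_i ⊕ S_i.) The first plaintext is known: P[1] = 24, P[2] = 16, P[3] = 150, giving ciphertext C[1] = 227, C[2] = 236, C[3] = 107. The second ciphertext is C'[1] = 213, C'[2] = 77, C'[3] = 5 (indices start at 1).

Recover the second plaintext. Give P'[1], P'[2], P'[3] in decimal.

In CTR with a reused counter, both messages share the same keystream S_i, so C_i ⊕ C'_i = P_i ⊕ P'_i and thus P'_i = P_i ⊕ C_i ⊕ C'_i.
P'[1]: 24 ⊕ 227 ⊕ 213 = 46.
P'[2]: 16 ⊕ 236 ⊕ 77 = 177.
P'[3]: 150 ⊕ 107 ⊕ 5 = 248.

P'[1] = 46, P'[2] = 177, P'[3] = 248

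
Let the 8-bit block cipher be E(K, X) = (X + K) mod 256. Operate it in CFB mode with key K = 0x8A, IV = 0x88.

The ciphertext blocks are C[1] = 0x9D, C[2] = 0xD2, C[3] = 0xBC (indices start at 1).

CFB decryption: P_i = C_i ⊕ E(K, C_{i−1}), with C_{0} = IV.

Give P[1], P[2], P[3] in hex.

P[1] = 0x8F, P[2] = 0xF5, P[3] = 0xE0

P[1]: E(K, 0x88) = 0x12; 0x9D ⊕ 0x12 = 0x8F.
P[2]: E(K, 0x9D) = 0x27; 0xD2 ⊕ 0x27 = 0xF5.
P[3]: E(K, 0xD2) = 0x5C; 0xBC ⊕ 0x5C = 0xE0.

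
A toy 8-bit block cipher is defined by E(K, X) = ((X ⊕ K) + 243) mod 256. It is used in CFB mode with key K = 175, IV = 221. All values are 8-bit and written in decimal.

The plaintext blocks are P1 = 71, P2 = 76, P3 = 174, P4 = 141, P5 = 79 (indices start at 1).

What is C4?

C4 = 199

CFB encryption: C_i = P_i ⊕ E(K, C_{i−1}), with C_{0} = IV.
C1: E(K, 221) = 101; 71 ⊕ 101 = 34.
C2: E(K, 34) = 128; 76 ⊕ 128 = 204.
C3: E(K, 204) = 86; 174 ⊕ 86 = 248.
C4: E(K, 248) = 74; 141 ⊕ 74 = 199.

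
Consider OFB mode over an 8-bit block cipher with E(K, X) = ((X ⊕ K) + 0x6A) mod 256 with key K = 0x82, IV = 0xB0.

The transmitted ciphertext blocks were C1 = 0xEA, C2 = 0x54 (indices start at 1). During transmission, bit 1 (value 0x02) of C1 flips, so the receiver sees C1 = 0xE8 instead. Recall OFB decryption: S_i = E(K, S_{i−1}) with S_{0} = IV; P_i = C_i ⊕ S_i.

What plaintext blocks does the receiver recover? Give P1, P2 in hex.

Only C1 changed, to 0xE8. In OFB, a change in C_i flips the same bit in P_i only; the keystream is unaffected. Decrypting the received ciphertext:
P1: S = E(K, 0xB0) = 0x9C; 0xE8 ⊕ 0x9C = 0x74.
P2: S = E(K, 0x9C) = 0x88; 0x54 ⊕ 0x88 = 0xDC.
Blocks that differ from the original plaintext: P1.

P1 = 0x74, P2 = 0xDC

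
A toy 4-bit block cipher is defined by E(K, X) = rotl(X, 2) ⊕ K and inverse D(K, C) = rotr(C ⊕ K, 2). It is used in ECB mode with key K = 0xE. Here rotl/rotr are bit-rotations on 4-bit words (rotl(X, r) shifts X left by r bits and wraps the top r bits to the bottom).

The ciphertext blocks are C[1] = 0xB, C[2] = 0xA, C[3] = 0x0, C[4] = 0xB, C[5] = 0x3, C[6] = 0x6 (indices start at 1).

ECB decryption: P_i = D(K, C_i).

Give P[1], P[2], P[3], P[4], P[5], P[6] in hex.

P[1]: D(K, 0xB) = 0x5.
P[2]: D(K, 0xA) = 0x1.
P[3]: D(K, 0x0) = 0xB.
P[4]: D(K, 0xB) = 0x5.
P[5]: D(K, 0x3) = 0x7.
P[6]: D(K, 0x6) = 0x2.

P[1] = 0x5, P[2] = 0x1, P[3] = 0xB, P[4] = 0x5, P[5] = 0x7, P[6] = 0x2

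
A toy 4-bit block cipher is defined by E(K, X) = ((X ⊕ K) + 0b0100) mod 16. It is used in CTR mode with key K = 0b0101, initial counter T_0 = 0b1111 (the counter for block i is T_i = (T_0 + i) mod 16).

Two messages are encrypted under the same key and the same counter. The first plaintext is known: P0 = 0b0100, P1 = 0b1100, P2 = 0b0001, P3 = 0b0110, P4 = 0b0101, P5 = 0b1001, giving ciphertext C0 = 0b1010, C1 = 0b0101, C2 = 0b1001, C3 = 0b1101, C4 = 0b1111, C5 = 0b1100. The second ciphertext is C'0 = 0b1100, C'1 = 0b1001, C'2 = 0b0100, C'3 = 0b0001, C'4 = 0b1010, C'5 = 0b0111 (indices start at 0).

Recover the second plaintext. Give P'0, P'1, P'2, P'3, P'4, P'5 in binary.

In CTR with a reused counter, both messages share the same keystream S_i, so C_i ⊕ C'_i = P_i ⊕ P'_i and thus P'_i = P_i ⊕ C_i ⊕ C'_i.
P'0: 0b0100 ⊕ 0b1010 ⊕ 0b1100 = 0b0010.
P'1: 0b1100 ⊕ 0b0101 ⊕ 0b1001 = 0b0000.
P'2: 0b0001 ⊕ 0b1001 ⊕ 0b0100 = 0b1100.
P'3: 0b0110 ⊕ 0b1101 ⊕ 0b0001 = 0b1010.
P'4: 0b0101 ⊕ 0b1111 ⊕ 0b1010 = 0b0000.
P'5: 0b1001 ⊕ 0b1100 ⊕ 0b0111 = 0b0010.

P'0 = 0b0010, P'1 = 0b0000, P'2 = 0b1100, P'3 = 0b1010, P'4 = 0b0000, P'5 = 0b0010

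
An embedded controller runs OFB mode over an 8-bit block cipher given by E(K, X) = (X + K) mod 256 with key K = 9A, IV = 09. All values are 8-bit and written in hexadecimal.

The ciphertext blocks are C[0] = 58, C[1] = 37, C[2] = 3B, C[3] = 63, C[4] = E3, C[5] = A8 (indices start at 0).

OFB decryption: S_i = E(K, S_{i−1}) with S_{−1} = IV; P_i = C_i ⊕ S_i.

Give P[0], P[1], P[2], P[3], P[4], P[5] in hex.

P[0]: S = E(K, 09) = A3; 58 ⊕ A3 = FB.
P[1]: S = E(K, A3) = 3D; 37 ⊕ 3D = 0A.
P[2]: S = E(K, 3D) = D7; 3B ⊕ D7 = EC.
P[3]: S = E(K, D7) = 71; 63 ⊕ 71 = 12.
P[4]: S = E(K, 71) = 0B; E3 ⊕ 0B = E8.
P[5]: S = E(K, 0B) = A5; A8 ⊕ A5 = 0D.

P[0] = FB, P[1] = 0A, P[2] = EC, P[3] = 12, P[4] = E8, P[5] = 0D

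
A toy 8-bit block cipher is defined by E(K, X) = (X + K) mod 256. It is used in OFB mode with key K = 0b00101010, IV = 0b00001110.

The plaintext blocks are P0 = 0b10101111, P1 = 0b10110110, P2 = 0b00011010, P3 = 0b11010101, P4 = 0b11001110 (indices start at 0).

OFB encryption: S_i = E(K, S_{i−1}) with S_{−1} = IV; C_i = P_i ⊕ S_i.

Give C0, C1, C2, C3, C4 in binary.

C0: S = E(K, 0b00001110) = 0b00111000; 0b10101111 ⊕ 0b00111000 = 0b10010111.
C1: S = E(K, 0b00111000) = 0b01100010; 0b10110110 ⊕ 0b01100010 = 0b11010100.
C2: S = E(K, 0b01100010) = 0b10001100; 0b00011010 ⊕ 0b10001100 = 0b10010110.
C3: S = E(K, 0b10001100) = 0b10110110; 0b11010101 ⊕ 0b10110110 = 0b01100011.
C4: S = E(K, 0b10110110) = 0b11100000; 0b11001110 ⊕ 0b11100000 = 0b00101110.

C0 = 0b10010111, C1 = 0b11010100, C2 = 0b10010110, C3 = 0b01100011, C4 = 0b00101110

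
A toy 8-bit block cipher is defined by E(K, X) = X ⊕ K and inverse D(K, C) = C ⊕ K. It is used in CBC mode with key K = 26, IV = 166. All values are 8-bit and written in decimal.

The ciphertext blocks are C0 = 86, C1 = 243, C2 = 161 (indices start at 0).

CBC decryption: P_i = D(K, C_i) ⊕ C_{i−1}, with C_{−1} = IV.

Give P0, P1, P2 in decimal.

P0: D(K, 86) = 76; 76 ⊕ 166 = 234.
P1: D(K, 243) = 233; 233 ⊕ 86 = 191.
P2: D(K, 161) = 187; 187 ⊕ 243 = 72.

P0 = 234, P1 = 191, P2 = 72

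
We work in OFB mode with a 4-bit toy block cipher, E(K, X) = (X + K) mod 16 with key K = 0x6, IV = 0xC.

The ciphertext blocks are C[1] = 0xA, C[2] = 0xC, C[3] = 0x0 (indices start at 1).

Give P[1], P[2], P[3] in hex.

OFB decryption: S_i = E(K, S_{i−1}) with S_{0} = IV; P_i = C_i ⊕ S_i.
P[1]: S = E(K, 0xC) = 0x2; 0xA ⊕ 0x2 = 0x8.
P[2]: S = E(K, 0x2) = 0x8; 0xC ⊕ 0x8 = 0x4.
P[3]: S = E(K, 0x8) = 0xE; 0x0 ⊕ 0xE = 0xE.

P[1] = 0x8, P[2] = 0x4, P[3] = 0xE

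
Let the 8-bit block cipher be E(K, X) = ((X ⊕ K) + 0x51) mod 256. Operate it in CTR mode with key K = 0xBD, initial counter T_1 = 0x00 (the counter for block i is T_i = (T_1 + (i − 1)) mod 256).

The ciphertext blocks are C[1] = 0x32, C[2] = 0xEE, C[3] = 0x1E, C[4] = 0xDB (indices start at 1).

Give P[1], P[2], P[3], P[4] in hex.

P[1] = 0x3C, P[2] = 0xE3, P[3] = 0x0E, P[4] = 0xD4

CTR decryption: S_i = E(K, T_i) where T_i is the counter for block i; P_i = C_i ⊕ S_i.
P[1]: T = 0x00, S = E(K, T) = 0x0E; 0x32 ⊕ 0x0E = 0x3C.
P[2]: T = 0x01, S = E(K, T) = 0x0D; 0xEE ⊕ 0x0D = 0xE3.
P[3]: T = 0x02, S = E(K, T) = 0x10; 0x1E ⊕ 0x10 = 0x0E.
P[4]: T = 0x03, S = E(K, T) = 0x0F; 0xDB ⊕ 0x0F = 0xD4.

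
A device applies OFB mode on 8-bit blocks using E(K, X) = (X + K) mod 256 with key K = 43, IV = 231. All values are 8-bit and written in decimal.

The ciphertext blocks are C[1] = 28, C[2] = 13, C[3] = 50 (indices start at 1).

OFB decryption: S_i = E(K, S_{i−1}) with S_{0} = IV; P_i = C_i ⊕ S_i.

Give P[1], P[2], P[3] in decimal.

P[1]: S = E(K, 231) = 18; 28 ⊕ 18 = 14.
P[2]: S = E(K, 18) = 61; 13 ⊕ 61 = 48.
P[3]: S = E(K, 61) = 104; 50 ⊕ 104 = 90.

P[1] = 14, P[2] = 48, P[3] = 90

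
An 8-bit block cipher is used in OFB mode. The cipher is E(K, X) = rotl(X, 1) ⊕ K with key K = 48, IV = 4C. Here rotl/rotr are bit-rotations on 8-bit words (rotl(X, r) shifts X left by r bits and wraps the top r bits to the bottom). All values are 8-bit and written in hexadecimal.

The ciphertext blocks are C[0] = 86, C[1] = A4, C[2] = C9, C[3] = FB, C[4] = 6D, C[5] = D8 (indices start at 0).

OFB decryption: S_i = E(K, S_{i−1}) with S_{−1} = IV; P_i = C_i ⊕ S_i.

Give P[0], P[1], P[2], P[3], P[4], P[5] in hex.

P[0] = 56, P[1] = 4D, P[2] = 52, P[3] = 84, P[4] = DB, P[5] = FD

P[0]: S = E(K, 4C) = D0; 86 ⊕ D0 = 56.
P[1]: S = E(K, D0) = E9; A4 ⊕ E9 = 4D.
P[2]: S = E(K, E9) = 9B; C9 ⊕ 9B = 52.
P[3]: S = E(K, 9B) = 7F; FB ⊕ 7F = 84.
P[4]: S = E(K, 7F) = B6; 6D ⊕ B6 = DB.
P[5]: S = E(K, B6) = 25; D8 ⊕ 25 = FD.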